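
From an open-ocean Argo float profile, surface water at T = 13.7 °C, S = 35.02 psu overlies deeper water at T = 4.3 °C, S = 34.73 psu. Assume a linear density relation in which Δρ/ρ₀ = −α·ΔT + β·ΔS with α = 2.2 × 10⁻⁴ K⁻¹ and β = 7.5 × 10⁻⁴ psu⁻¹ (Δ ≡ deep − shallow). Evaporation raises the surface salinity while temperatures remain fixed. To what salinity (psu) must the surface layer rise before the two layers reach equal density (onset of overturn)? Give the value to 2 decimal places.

37.49 psu

Neutral buoyancy requires −α(T_deep − T_surf) + β(S_deep − S_surf′) = 0.
S_surf′ = S_deep − (α/β)·ΔT = 34.73 − (2.2 × 10⁻⁴/7.5 × 10⁻⁴)·(-9.4) = 37.4873 psu.
Increase required: 37.4873 − 35.02 = 2.4673 psu.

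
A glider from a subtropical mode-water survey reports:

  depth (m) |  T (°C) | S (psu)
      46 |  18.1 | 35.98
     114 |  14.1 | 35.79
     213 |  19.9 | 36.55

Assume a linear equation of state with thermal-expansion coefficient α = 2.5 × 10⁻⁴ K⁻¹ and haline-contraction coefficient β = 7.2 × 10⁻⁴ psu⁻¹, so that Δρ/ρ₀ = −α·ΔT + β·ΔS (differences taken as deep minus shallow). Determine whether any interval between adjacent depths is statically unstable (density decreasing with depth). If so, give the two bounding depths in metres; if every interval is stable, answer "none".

Evaluate Δρ/ρ₀ = −αΔT + βΔS across each adjacent pair:
  46–114 m: −αΔT+βΔS = −(2.5 × 10⁻⁴)(-4.0)+(7.2 × 10⁻⁴)(-0.19) = 8.6 × 10⁻⁴ → stable
  114–213 m: −αΔT+βΔS = −(2.5 × 10⁻⁴)(+5.8)+(7.2 × 10⁻⁴)(+0.76) = -9.0 × 10⁻⁴ → UNSTABLE
The 114–213 m interval has Δρ < 0: lighter water underlies denser water.

114–213 m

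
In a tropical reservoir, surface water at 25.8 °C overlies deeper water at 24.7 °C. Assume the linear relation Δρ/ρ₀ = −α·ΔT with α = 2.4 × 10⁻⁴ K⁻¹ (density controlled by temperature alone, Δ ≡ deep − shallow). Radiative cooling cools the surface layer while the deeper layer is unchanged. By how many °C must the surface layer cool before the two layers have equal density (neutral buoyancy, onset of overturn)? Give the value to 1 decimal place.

1.1 °C

With temperature the only control, equal density requires T_surf′ = T_deep.
T_surf′ = 24.7 °C.
Cooling required: 25.8 − 24.7 = 1.1 °C.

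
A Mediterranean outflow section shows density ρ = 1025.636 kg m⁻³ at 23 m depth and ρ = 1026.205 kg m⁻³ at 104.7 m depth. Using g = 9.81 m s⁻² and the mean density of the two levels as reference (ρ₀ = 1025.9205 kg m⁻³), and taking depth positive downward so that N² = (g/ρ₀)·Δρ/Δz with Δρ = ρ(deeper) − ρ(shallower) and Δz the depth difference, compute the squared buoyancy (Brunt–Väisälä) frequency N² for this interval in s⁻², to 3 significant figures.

6.66 × 10⁻⁵ s⁻²

Δρ = 1026.205 − 1025.636 = 0.569 kg m⁻³ over Δz = 104.7 − 23 = 81.7 m.
N² = (9.81/1025.9205) × (0.569/81.7) = 6.6596 × 10⁻⁵ s⁻² ≈ 6.66 × 10⁻⁵ s⁻².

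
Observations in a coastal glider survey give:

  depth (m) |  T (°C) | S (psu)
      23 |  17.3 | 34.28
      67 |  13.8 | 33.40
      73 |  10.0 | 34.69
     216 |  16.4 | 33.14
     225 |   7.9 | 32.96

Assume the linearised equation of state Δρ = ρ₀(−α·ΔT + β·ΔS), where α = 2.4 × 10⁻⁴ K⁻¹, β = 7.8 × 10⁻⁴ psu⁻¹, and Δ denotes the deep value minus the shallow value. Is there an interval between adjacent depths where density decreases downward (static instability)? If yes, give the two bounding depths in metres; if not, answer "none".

Evaluate Δρ/ρ₀ = −αΔT + βΔS across each adjacent pair:
  23–67 m: −αΔT+βΔS = −(2.4 × 10⁻⁴)(-3.5)+(7.8 × 10⁻⁴)(-0.88) = 1.5 × 10⁻⁴ → stable
  67–73 m: −αΔT+βΔS = −(2.4 × 10⁻⁴)(-3.8)+(7.8 × 10⁻⁴)(+1.29) = 1.9 × 10⁻³ → stable
  73–216 m: −αΔT+βΔS = −(2.4 × 10⁻⁴)(+6.4)+(7.8 × 10⁻⁴)(-1.55) = -2.7 × 10⁻³ → UNSTABLE
  216–225 m: −αΔT+βΔS = −(2.4 × 10⁻⁴)(-8.5)+(7.8 × 10⁻⁴)(-0.18) = 1.9 × 10⁻³ → stable
The 73–216 m interval has Δρ < 0: lighter water underlies denser water.

73–216 m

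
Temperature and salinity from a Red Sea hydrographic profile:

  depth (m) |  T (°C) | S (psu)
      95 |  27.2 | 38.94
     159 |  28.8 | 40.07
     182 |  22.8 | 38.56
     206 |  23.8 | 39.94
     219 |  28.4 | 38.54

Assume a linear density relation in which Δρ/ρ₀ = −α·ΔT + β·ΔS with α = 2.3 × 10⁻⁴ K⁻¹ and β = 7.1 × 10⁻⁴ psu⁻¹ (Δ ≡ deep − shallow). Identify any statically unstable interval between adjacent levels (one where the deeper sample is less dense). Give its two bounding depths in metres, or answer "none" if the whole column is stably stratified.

Evaluate Δρ/ρ₀ = −αΔT + βΔS across each adjacent pair:
  95–159 m: −αΔT+βΔS = −(2.3 × 10⁻⁴)(+1.6)+(7.1 × 10⁻⁴)(+1.13) = 4.3 × 10⁻⁴ → stable
  159–182 m: −αΔT+βΔS = −(2.3 × 10⁻⁴)(-6.0)+(7.1 × 10⁻⁴)(-1.51) = 3.1 × 10⁻⁴ → stable
  182–206 m: −αΔT+βΔS = −(2.3 × 10⁻⁴)(+1.0)+(7.1 × 10⁻⁴)(+1.38) = 7.5 × 10⁻⁴ → stable
  206–219 m: −αΔT+βΔS = −(2.3 × 10⁻⁴)(+4.6)+(7.1 × 10⁻⁴)(-1.40) = -2.1 × 10⁻³ → UNSTABLE
The 206–219 m interval has Δρ < 0: lighter water underlies denser water.

206–219 m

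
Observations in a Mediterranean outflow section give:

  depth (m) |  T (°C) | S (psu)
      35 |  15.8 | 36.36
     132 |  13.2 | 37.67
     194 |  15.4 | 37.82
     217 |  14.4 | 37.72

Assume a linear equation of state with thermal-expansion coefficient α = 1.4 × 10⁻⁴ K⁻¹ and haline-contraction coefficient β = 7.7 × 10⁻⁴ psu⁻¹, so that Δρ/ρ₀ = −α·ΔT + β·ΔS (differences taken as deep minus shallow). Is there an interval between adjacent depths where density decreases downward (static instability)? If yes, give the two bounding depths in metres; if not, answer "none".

132–194 m

Evaluate Δρ/ρ₀ = −αΔT + βΔS across each adjacent pair:
  35–132 m: −αΔT+βΔS = −(1.4 × 10⁻⁴)(-2.6)+(7.7 × 10⁻⁴)(+1.31) = 1.4 × 10⁻³ → stable
  132–194 m: −αΔT+βΔS = −(1.4 × 10⁻⁴)(+2.2)+(7.7 × 10⁻⁴)(+0.15) = -1.9 × 10⁻⁴ → UNSTABLE
  194–217 m: −αΔT+βΔS = −(1.4 × 10⁻⁴)(-1.0)+(7.7 × 10⁻⁴)(-0.10) = 6.3 × 10⁻⁵ → stable
The 132–194 m interval has Δρ < 0: lighter water underlies denser water.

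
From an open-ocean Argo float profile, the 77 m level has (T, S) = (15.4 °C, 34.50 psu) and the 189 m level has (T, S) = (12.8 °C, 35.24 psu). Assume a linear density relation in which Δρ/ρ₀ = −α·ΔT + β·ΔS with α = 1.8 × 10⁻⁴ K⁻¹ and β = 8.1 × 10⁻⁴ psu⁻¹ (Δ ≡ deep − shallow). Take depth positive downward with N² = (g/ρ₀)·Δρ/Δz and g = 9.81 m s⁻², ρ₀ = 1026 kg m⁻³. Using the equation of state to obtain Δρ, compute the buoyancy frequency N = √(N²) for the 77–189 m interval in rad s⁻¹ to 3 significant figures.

9.67 × 10⁻³ rad s⁻¹

ΔT = -2.6 K, ΔS = +0.74 psu (deep − shallow).
Δρ/ρ₀ = −αΔT + βΔS = 4.68 × 10⁻⁴ + 5.994 × 10⁻⁴ = 1.0674 × 10⁻³, so Δρ ≈ 1.095 kg m⁻³.
N² = (g/ρ₀)·Δρ/Δz = g·(Δρ/ρ₀)/Δz = 9.81 × 1.0674 × 10⁻³ / 112 = 9.3493 × 10⁻⁵ s⁻².
N = √(9.3493 × 10⁻⁵) = 9.6692 × 10⁻³ rad s⁻¹ ≈ 9.67 × 10⁻³ rad s⁻¹.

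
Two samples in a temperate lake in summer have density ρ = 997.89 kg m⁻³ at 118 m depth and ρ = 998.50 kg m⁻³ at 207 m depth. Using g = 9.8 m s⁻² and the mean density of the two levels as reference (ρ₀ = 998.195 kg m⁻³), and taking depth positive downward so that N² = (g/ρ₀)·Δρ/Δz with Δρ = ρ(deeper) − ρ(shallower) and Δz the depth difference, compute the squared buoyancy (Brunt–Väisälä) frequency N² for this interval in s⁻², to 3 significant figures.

Δρ = 998.50 − 997.89 = 0.61 kg m⁻³ over Δz = 207 − 118 = 89 m.
N² = (9.8/998.195) × (0.61/89) = 6.7290 × 10⁻⁵ s⁻² ≈ 6.73 × 10⁻⁵ s⁻².

6.73 × 10⁻⁵ s⁻²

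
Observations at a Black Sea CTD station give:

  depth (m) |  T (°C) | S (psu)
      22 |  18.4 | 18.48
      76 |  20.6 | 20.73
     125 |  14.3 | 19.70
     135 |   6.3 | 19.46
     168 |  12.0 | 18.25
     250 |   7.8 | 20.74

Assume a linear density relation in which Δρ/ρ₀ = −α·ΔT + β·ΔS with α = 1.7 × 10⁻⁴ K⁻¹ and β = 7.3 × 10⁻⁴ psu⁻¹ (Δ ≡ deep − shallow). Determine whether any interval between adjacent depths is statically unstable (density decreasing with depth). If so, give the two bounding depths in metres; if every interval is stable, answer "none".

Evaluate Δρ/ρ₀ = −αΔT + βΔS across each adjacent pair:
  22–76 m: −αΔT+βΔS = −(1.7 × 10⁻⁴)(+2.2)+(7.3 × 10⁻⁴)(+2.25) = 1.3 × 10⁻³ → stable
  76–125 m: −αΔT+βΔS = −(1.7 × 10⁻⁴)(-6.3)+(7.3 × 10⁻⁴)(-1.03) = 3.2 × 10⁻⁴ → stable
  125–135 m: −αΔT+βΔS = −(1.7 × 10⁻⁴)(-8.0)+(7.3 × 10⁻⁴)(-0.24) = 1.2 × 10⁻³ → stable
  135–168 m: −αΔT+βΔS = −(1.7 × 10⁻⁴)(+5.7)+(7.3 × 10⁻⁴)(-1.21) = -1.9 × 10⁻³ → UNSTABLE
  168–250 m: −αΔT+βΔS = −(1.7 × 10⁻⁴)(-4.2)+(7.3 × 10⁻⁴)(+2.49) = 2.5 × 10⁻³ → stable
The 135–168 m interval has Δρ < 0: lighter water underlies denser water.

135–168 m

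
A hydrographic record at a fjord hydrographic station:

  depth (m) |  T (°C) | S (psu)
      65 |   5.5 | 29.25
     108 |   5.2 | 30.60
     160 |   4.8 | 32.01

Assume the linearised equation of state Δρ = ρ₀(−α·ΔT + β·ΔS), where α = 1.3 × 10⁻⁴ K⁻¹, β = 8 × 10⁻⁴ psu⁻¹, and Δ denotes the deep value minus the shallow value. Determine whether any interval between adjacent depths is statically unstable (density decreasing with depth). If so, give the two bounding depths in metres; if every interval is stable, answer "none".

Evaluate Δρ/ρ₀ = −αΔT + βΔS across each adjacent pair:
  65–108 m: −αΔT+βΔS = −(1.3 × 10⁻⁴)(-0.3)+(8 × 10⁻⁴)(+1.35) = 1.1 × 10⁻³ → stable
  108–160 m: −αΔT+βΔS = −(1.3 × 10⁻⁴)(-0.4)+(8 × 10⁻⁴)(+1.41) = 1.2 × 10⁻³ → stable
Every interval has Δρ > 0: the column is stably stratified throughout.

none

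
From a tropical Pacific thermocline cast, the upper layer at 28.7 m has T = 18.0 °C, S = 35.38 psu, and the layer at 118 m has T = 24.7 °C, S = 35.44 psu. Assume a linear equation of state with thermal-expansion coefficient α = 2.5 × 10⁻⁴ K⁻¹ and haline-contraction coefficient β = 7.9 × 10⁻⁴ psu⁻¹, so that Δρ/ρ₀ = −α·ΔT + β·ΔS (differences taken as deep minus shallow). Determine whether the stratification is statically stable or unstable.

unstable

ΔT = 24.7 − 18.0 = +6.7 K and ΔS = 35.44 − 35.38 = +0.06 psu (deep − shallow).
−αΔT = -1.675 × 10⁻³; βΔS = 4.74 × 10⁻⁵; sum Δρ/ρ₀ = -1.6276 × 10⁻³.
Δρ/ρ₀ < 0, so Δρ < 0: deeper water is lighter → statically unstable; the column would overturn.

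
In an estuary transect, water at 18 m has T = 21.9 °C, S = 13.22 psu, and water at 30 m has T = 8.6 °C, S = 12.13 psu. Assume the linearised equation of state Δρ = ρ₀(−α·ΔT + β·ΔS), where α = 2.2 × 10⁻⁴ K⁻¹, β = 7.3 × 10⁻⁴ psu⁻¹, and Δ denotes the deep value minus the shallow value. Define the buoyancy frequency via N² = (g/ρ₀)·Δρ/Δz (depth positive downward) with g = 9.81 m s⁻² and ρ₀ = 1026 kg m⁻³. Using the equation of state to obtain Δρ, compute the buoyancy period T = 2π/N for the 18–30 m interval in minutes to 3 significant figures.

2.51 min

ΔT = -13.3 K, ΔS = -1.09 psu (deep − shallow).
Δρ/ρ₀ = −αΔT + βΔS = 2.926 × 10⁻³ − 7.957 × 10⁻⁴ = 2.1303 × 10⁻³, so Δρ ≈ 2.186 kg m⁻³.
N² = (g/ρ₀)·Δρ/Δz = g·(Δρ/ρ₀)/Δz = 9.81 × 2.1303 × 10⁻³ / 12 = 1.7415 × 10⁻³ s⁻².
N = √(1.7415 × 10⁻³) = 0.041731 rad s⁻¹ → T = 2π/N = 150.56 s = 2.5093 min ≈ 2.51 min.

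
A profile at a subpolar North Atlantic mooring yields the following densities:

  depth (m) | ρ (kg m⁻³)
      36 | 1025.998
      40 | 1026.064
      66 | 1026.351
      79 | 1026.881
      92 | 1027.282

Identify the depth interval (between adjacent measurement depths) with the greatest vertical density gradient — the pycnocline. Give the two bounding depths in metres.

Compute the density gradient over each adjacent pair:
  36–40 m: Δρ/Δz = 0.066/4 = 0.017 kg m⁻⁴
  40–66 m: Δρ/Δz = 0.287/26 = 0.011 kg m⁻⁴
  66–79 m: Δρ/Δz = 0.530/13 = 0.041 kg m⁻⁴
  79–92 m: Δρ/Δz = 0.401/13 = 0.031 kg m⁻⁴
The largest gradient is in the 66–79 m interval — the pycnocline.

66–79 m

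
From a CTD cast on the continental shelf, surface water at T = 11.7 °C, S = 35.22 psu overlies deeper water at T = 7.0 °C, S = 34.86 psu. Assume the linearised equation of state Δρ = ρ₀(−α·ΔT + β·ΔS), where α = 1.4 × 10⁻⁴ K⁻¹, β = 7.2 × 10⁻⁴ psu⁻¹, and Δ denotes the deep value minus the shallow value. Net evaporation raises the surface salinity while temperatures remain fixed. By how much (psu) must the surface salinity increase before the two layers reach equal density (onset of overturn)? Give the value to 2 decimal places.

Neutral buoyancy requires −α(T_deep − T_surf) + β(S_deep − S_surf′) = 0.
S_surf′ = S_deep − (α/β)·ΔT = 34.86 − (1.4 × 10⁻⁴/7.2 × 10⁻⁴)·(-4.7) = 35.7739 psu.
Increase required: 35.7739 − 35.22 = 0.5539 psu.

0.55 psu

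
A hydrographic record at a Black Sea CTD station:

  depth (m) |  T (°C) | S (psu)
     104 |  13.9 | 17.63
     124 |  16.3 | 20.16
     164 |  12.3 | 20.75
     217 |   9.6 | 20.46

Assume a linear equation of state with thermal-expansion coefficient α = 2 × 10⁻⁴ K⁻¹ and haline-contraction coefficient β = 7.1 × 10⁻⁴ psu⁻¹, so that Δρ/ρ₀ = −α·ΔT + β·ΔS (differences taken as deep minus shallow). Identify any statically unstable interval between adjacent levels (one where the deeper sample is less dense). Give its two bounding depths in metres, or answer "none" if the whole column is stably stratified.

Evaluate Δρ/ρ₀ = −αΔT + βΔS across each adjacent pair:
  104–124 m: −αΔT+βΔS = −(2 × 10⁻⁴)(+2.4)+(7.1 × 10⁻⁴)(+2.53) = 1.3 × 10⁻³ → stable
  124–164 m: −αΔT+βΔS = −(2 × 10⁻⁴)(-4.0)+(7.1 × 10⁻⁴)(+0.59) = 1.2 × 10⁻³ → stable
  164–217 m: −αΔT+βΔS = −(2 × 10⁻⁴)(-2.7)+(7.1 × 10⁻⁴)(-0.29) = 3.3 × 10⁻⁴ → stable
Every interval has Δρ > 0: the column is stably stratified throughout.

none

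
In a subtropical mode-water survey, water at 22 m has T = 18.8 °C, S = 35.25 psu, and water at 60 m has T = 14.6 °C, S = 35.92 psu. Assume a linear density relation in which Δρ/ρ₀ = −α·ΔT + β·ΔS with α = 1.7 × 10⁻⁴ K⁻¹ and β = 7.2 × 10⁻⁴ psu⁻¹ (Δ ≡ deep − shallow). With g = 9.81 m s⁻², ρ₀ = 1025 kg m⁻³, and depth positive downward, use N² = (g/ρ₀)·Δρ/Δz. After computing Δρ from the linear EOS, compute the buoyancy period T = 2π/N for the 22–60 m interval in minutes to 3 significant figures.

ΔT = -4.2 K, ΔS = +0.67 psu (deep − shallow).
Δρ/ρ₀ = −αΔT + βΔS = 7.14 × 10⁻⁴ + 4.824 × 10⁻⁴ = 1.1964 × 10⁻³, so Δρ ≈ 1.226 kg m⁻³.
N² = (g/ρ₀)·Δρ/Δz = g·(Δρ/ρ₀)/Δz = 9.81 × 1.1964 × 10⁻³ / 38 = 3.0886 × 10⁻⁴ s⁻².
N = √(3.0886 × 10⁻⁴) = 0.017574 rad s⁻¹ → T = 2π/N = 357.53 s = 5.9588 min ≈ 5.96 min.

5.96 min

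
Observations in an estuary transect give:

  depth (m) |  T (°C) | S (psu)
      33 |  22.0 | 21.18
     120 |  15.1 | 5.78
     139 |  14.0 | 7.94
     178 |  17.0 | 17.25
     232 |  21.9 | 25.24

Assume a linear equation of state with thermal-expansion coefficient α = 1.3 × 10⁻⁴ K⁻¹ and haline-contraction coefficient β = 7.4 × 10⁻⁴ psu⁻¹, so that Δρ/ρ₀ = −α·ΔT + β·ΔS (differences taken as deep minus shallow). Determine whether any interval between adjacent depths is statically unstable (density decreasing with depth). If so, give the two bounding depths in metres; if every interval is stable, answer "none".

Evaluate Δρ/ρ₀ = −αΔT + βΔS across each adjacent pair:
  33–120 m: −αΔT+βΔS = −(1.3 × 10⁻⁴)(-6.9)+(7.4 × 10⁻⁴)(-15.40) = -0.010 → UNSTABLE
  120–139 m: −αΔT+βΔS = −(1.3 × 10⁻⁴)(-1.1)+(7.4 × 10⁻⁴)(+2.16) = 1.7 × 10⁻³ → stable
  139–178 m: −αΔT+βΔS = −(1.3 × 10⁻⁴)(+3.0)+(7.4 × 10⁻⁴)(+9.31) = 6.5 × 10⁻³ → stable
  178–232 m: −αΔT+βΔS = −(1.3 × 10⁻⁴)(+4.9)+(7.4 × 10⁻⁴)(+7.99) = 5.3 × 10⁻³ → stable
The 33–120 m interval has Δρ < 0: lighter water underlies denser water.

33–120 m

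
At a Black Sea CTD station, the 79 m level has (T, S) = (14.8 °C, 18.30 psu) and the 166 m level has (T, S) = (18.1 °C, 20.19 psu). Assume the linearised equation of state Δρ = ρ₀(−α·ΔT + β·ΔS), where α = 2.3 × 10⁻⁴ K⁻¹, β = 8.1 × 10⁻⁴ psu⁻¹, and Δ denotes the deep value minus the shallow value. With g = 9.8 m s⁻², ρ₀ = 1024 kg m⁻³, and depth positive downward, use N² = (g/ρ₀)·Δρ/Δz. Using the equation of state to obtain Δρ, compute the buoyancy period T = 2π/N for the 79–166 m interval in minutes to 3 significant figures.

ΔT = +3.3 K, ΔS = +1.89 psu (deep − shallow).
Δρ/ρ₀ = −αΔT + βΔS = -7.59 × 10⁻⁴ + 1.5309 × 10⁻³ = 7.719 × 10⁻⁴, so Δρ ≈ 0.7904 kg m⁻³.
N² = (g/ρ₀)·Δρ/Δz = g·(Δρ/ρ₀)/Δz = 9.8 × 7.719 × 10⁻⁴ / 87 = 8.6950 × 10⁻⁵ s⁻².
N = √(8.6950 × 10⁻⁵) = 9.3247 × 10⁻³ rad s⁻¹ → T = 2π/N = 673.82 s = 11.230 min ≈ 11.2 min.

11.2 min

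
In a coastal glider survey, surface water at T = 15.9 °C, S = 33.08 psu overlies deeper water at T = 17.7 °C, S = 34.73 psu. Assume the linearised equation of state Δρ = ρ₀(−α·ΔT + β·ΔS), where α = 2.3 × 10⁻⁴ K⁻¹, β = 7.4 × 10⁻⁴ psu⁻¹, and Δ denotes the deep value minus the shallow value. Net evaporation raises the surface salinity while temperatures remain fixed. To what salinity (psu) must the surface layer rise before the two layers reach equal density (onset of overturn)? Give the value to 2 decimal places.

Neutral buoyancy requires −α(T_deep − T_surf) + β(S_deep − S_surf′) = 0.
S_surf′ = S_deep − (α/β)·ΔT = 34.73 − (2.3 × 10⁻⁴/7.4 × 10⁻⁴)·(+1.8) = 34.1705 psu.
Increase required: 34.1705 − 33.08 = 1.0905 psu.

34.17 psu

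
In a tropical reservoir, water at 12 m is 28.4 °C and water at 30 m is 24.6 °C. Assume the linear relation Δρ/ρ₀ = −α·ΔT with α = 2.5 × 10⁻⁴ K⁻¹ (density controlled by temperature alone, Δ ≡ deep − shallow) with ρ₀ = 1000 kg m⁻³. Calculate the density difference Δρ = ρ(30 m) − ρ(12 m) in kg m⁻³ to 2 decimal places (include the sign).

+0.95 kg m⁻³

ΔT = -3.8 K, Δρ/ρ₀ = −αΔT = 9.50 × 10⁻⁴.
Δρ = 1000 × (9.50 × 10⁻⁴) = +0.95 kg m⁻³.
Positive Δρ: denser below, stable.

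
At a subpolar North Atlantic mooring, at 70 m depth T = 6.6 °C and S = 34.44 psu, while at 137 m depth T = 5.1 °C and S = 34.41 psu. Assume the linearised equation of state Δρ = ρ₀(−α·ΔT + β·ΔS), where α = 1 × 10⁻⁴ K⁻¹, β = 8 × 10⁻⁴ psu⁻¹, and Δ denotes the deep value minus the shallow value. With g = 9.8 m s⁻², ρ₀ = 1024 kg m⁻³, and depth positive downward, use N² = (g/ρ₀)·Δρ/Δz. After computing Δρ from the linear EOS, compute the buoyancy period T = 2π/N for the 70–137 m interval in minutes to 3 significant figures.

ΔT = -1.5 K, ΔS = -0.03 psu (deep − shallow).
Δρ/ρ₀ = −αΔT + βΔS = 1.50 × 10⁻⁴ − 2.40 × 10⁻⁵ = 1.26 × 10⁻⁴, so Δρ ≈ 0.1290 kg m⁻³.
N² = (g/ρ₀)·Δρ/Δz = g·(Δρ/ρ₀)/Δz = 9.8 × 1.26 × 10⁻⁴ / 67 = 1.8430 × 10⁻⁵ s⁻².
N = √(1.8430 × 10⁻⁵) = 4.2930 × 10⁻³ rad s⁻¹ → T = 2π/N = 1.4636 × 10³ s = 24.393 min ≈ 24.4 min.

24.4 min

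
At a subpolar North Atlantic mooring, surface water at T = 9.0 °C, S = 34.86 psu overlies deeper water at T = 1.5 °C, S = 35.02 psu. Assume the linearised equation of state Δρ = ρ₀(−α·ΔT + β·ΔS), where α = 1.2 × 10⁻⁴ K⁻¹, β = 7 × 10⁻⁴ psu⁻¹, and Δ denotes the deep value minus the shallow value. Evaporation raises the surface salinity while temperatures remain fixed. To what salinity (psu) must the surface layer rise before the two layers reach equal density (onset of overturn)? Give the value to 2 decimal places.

Neutral buoyancy requires −α(T_deep − T_surf) + β(S_deep − S_surf′) = 0.
S_surf′ = S_deep − (α/β)·ΔT = 35.02 − (1.2 × 10⁻⁴/7 × 10⁻⁴)·(-7.5) = 36.3057 psu.
Increase required: 36.3057 − 34.86 = 1.4457 psu.

36.31 psu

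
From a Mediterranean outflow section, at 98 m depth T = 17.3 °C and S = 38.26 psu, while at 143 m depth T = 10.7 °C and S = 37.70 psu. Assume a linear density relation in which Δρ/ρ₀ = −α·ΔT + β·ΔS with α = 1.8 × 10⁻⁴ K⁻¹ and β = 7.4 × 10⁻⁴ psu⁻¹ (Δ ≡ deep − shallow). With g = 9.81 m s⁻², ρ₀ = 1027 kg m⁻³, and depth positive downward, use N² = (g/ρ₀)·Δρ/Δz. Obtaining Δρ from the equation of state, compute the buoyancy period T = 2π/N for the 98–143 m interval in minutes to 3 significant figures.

ΔT = -6.6 K, ΔS = -0.56 psu (deep − shallow).
Δρ/ρ₀ = −αΔT + βΔS = 1.188 × 10⁻³ − 4.144 × 10⁻⁴ = 7.736 × 10⁻⁴, so Δρ ≈ 0.7945 kg m⁻³.
N² = (g/ρ₀)·Δρ/Δz = g·(Δρ/ρ₀)/Δz = 9.81 × 7.736 × 10⁻⁴ / 45 = 1.6864 × 10⁻⁴ s⁻².
N = √(1.6864 × 10⁻⁴) = 0.012986 rad s⁻¹ → T = 2π/N = 483.84 s = 8.0640 min ≈ 8.06 min.

8.06 min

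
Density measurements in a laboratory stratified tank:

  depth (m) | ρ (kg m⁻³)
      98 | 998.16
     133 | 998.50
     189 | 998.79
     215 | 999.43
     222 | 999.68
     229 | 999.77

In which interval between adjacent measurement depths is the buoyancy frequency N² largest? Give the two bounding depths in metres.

215–222 m

Compute the density gradient over each adjacent pair:
  98–133 m: Δρ/Δz = 0.34/35 = 9.7 × 10⁻³ kg m⁻⁴
  133–189 m: Δρ/Δz = 0.29/56 = 5.2 × 10⁻³ kg m⁻⁴
  189–215 m: Δρ/Δz = 0.64/26 = 0.025 kg m⁻⁴
  215–222 m: Δρ/Δz = 0.25/7 = 0.036 kg m⁻⁴
  222–229 m: Δρ/Δz = 0.09/7 = 0.013 kg m⁻⁴
The largest gradient is in the 215–222 m interval — the pycnocline.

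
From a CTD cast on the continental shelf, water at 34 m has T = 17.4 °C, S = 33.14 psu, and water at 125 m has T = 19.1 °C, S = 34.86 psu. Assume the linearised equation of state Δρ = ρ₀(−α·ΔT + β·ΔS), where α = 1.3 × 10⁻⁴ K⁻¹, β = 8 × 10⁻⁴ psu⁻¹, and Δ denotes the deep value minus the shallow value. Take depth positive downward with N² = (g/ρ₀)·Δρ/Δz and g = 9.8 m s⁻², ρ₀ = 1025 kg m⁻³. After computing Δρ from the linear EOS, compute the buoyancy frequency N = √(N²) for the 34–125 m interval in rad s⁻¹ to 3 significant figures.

ΔT = +1.7 K, ΔS = +1.72 psu (deep − shallow).
Δρ/ρ₀ = −αΔT + βΔS = -2.21 × 10⁻⁴ + 1.376 × 10⁻³ = 1.155 × 10⁻³, so Δρ ≈ 1.184 kg m⁻³.
N² = (g/ρ₀)·Δρ/Δz = g·(Δρ/ρ₀)/Δz = 9.8 × 1.155 × 10⁻³ / 91 = 1.2438 × 10⁻⁴ s⁻².
N = √(1.2438 × 10⁻⁴) = 0.011153 rad s⁻¹ ≈ 0.0112 rad s⁻¹.

0.0112 rad s⁻¹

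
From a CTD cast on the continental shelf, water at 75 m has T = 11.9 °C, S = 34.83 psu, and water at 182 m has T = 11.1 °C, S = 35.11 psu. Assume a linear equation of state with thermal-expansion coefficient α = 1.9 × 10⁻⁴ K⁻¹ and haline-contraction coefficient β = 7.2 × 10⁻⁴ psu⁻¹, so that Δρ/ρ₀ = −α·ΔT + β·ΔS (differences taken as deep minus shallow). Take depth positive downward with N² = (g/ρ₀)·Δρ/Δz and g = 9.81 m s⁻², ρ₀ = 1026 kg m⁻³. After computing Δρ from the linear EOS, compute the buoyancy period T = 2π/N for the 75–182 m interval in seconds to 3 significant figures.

1.10 × 10³ s

ΔT = -0.8 K, ΔS = +0.28 psu (deep − shallow).
Δρ/ρ₀ = −αΔT + βΔS = 1.52 × 10⁻⁴ + 2.016 × 10⁻⁴ = 3.536 × 10⁻⁴, so Δρ ≈ 0.3628 kg m⁻³.
N² = (g/ρ₀)·Δρ/Δz = g·(Δρ/ρ₀)/Δz = 9.81 × 3.536 × 10⁻⁴ / 107 = 3.2419 × 10⁻⁵ s⁻².
N = √(3.2419 × 10⁻⁵) = 5.6938 × 10⁻³ rad s⁻¹ → T = 2π/N = 1.1035 × 10³ s ≈ 1.10 × 10³ s.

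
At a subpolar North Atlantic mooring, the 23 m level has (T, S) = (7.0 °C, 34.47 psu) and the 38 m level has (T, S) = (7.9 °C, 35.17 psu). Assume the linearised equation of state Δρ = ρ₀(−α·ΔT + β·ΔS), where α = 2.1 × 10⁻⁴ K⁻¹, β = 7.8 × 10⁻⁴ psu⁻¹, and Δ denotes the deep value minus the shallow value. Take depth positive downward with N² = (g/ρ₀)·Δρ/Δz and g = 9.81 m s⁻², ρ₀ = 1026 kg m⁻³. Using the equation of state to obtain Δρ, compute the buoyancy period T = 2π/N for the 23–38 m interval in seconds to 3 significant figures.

411 s

ΔT = +0.9 K, ΔS = +0.70 psu (deep − shallow).
Δρ/ρ₀ = −αΔT + βΔS = -1.89 × 10⁻⁴ + 5.46 × 10⁻⁴ = 3.57 × 10⁻⁴, so Δρ ≈ 0.3663 kg m⁻³.
N² = (g/ρ₀)·Δρ/Δz = g·(Δρ/ρ₀)/Δz = 9.81 × 3.57 × 10⁻⁴ / 15 = 2.3348 × 10⁻⁴ s⁻².
N = √(2.3348 × 10⁻⁴) = 0.015280 rad s⁻¹ → T = 2π/N = 411.20 s ≈ 411 s.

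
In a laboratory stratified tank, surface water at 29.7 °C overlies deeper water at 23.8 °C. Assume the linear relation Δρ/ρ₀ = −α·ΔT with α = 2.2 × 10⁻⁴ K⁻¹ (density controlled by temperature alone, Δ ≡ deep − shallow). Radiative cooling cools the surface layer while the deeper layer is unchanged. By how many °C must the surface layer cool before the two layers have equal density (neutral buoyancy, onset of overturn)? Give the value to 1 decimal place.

With temperature the only control, equal density requires T_surf′ = T_deep.
T_surf′ = 23.8 °C.
Cooling required: 29.7 − 23.8 = 5.9 °C.

5.9 °C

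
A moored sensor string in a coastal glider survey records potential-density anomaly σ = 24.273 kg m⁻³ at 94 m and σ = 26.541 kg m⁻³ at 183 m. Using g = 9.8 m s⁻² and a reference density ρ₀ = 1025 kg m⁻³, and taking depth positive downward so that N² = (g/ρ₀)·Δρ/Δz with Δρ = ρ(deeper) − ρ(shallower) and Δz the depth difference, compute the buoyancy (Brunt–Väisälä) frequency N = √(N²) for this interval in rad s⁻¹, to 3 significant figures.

Δρ = 1026.541 − 1024.273 = 2.268 kg m⁻³ over Δz = 183 − 94 = 89 m.
N² = (9.8/1025) × (2.268/89) = 2.4364 × 10⁻⁴ s⁻².
N = √(2.4364 × 10⁻⁴) = 0.015609 rad s⁻¹ ≈ 0.0156 rad s⁻¹.

0.0156 rad s⁻¹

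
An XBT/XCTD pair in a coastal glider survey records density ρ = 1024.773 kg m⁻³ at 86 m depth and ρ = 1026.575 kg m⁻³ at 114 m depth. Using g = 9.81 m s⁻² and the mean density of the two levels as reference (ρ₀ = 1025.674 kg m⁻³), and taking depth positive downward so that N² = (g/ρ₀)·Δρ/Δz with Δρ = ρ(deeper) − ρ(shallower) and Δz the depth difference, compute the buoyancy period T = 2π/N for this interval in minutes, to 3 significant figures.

4.22 min

Δρ = 1026.575 − 1024.773 = 1.802 kg m⁻³ over Δz = 114 − 86 = 28 m.
N² = (9.81/1025.674) × (1.802/28) = 6.1554 × 10⁻⁴ s⁻².
N = √(6.1554 × 10⁻⁴) = 0.024810 rad s⁻¹, so T = 2π/N = 253.25 s = 4.2208 min ≈ 4.22 min.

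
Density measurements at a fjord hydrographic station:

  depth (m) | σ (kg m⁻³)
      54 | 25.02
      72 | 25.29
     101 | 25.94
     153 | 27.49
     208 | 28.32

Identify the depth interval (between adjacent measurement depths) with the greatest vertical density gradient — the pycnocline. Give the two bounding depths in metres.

101–153 m

Compute the density gradient over each adjacent pair:
  54–72 m: Δρ/Δz = 0.27/18 = 0.015 kg m⁻⁴
  72–101 m: Δρ/Δz = 0.65/29 = 0.022 kg m⁻⁴
  101–153 m: Δρ/Δz = 1.55/52 = 0.030 kg m⁻⁴
  153–208 m: Δρ/Δz = 0.83/55 = 0.015 kg m⁻⁴
The largest gradient is in the 101–153 m interval — the pycnocline.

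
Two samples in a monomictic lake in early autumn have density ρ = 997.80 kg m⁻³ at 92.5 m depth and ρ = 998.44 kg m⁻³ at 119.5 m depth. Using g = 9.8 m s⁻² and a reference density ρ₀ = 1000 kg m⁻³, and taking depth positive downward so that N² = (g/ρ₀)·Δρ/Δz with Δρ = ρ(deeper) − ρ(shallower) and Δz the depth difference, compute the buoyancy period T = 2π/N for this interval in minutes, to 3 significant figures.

Δρ = 998.44 − 997.80 = 0.64 kg m⁻³ over Δz = 119.5 − 92.5 = 27 m.
N² = (9.8/1000) × (0.64/27) = 2.3230 × 10⁻⁴ s⁻².
N = √(2.3230 × 10⁻⁴) = 0.015241 rad s⁻¹, so T = 2π/N = 412.26 s = 6.8710 min ≈ 6.87 min.
Since Δρ > 0 the layer is stably stratified.

6.87 min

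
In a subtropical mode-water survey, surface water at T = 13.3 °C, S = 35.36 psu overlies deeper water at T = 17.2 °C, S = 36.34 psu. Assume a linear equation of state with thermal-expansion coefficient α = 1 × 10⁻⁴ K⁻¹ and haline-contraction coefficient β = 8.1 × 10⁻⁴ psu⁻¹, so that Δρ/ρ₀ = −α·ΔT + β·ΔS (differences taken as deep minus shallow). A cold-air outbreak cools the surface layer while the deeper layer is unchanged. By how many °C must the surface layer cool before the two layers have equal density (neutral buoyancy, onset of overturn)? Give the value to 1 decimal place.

Neutral buoyancy requires Δρ = 0, i.e. −α(T_deep − T_surf′) + β(S_deep − S_surf) = 0.
T_surf′ = T_deep − (β/α)·ΔS = 17.2 − (8.1 × 10⁻⁴/1 × 10⁻⁴)·(+0.98) = 9.262 °C.
Cooling required: 13.3 − (9.262) = 4.038 °C.

4.0 °C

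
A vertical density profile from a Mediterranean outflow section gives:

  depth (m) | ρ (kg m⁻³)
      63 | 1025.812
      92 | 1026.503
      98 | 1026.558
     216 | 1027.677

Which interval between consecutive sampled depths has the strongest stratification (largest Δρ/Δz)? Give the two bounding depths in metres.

63–92 m

Compute the density gradient over each adjacent pair:
  63–92 m: Δρ/Δz = 0.691/29 = 0.024 kg m⁻⁴
  92–98 m: Δρ/Δz = 0.055/6 = 9.2 × 10⁻³ kg m⁻⁴
  98–216 m: Δρ/Δz = 1.119/118 = 9.5 × 10⁻³ kg m⁻⁴
The largest gradient is in the 63–92 m interval — the pycnocline.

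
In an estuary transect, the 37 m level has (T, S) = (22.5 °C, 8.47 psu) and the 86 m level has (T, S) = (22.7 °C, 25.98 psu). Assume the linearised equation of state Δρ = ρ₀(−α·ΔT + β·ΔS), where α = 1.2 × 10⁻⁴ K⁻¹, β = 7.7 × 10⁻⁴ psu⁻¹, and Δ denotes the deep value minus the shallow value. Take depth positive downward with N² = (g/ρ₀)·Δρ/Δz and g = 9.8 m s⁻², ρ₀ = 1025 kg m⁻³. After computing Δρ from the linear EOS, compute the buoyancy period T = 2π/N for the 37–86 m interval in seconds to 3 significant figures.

121 s

ΔT = +0.2 K, ΔS = +17.51 psu (deep − shallow).
Δρ/ρ₀ = −αΔT + βΔS = -2.40 × 10⁻⁵ + 0.0134827 = 0.0134587, so Δρ ≈ 13.80 kg m⁻³.
N² = (g/ρ₀)·Δρ/Δz = g·(Δρ/ρ₀)/Δz = 9.8 × 0.0134587 / 49 = 2.6917 × 10⁻³ s⁻².
N = √(2.6917 × 10⁻³) = 0.051882 rad s⁻¹ → T = 2π/N = 121.11 s ≈ 121 s.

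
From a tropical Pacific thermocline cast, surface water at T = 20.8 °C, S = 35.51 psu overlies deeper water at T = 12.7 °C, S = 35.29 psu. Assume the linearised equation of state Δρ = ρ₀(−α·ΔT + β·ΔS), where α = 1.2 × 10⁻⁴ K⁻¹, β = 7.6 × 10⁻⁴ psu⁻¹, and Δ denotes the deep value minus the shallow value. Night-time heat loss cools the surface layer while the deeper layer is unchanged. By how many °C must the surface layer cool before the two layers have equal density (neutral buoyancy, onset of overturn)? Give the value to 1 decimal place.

Neutral buoyancy requires Δρ = 0, i.e. −α(T_deep − T_surf′) + β(S_deep − S_surf) = 0.
T_surf′ = T_deep − (β/α)·ΔS = 12.7 − (7.6 × 10⁻⁴/1.2 × 10⁻⁴)·(-0.22) = 14.093 °C.
Cooling required: 20.8 − (14.093) = 6.707 °C.

6.7 °C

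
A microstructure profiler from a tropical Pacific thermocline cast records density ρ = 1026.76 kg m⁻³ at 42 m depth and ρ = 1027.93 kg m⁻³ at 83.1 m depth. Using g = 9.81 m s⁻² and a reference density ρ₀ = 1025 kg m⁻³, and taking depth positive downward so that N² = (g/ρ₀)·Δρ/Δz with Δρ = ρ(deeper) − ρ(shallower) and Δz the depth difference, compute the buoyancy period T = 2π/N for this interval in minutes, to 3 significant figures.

Δρ = 1027.93 − 1026.76 = 1.17 kg m⁻³ over Δz = 83.1 − 42 = 41.1 m.
N² = (9.81/1025) × (1.17/41.1) = 2.7245 × 10⁻⁴ s⁻².
N = √(2.7245 × 10⁻⁴) = 0.016506 rad s⁻¹, so T = 2π/N = 380.66 s = 6.3443 min ≈ 6.34 min.

6.34 min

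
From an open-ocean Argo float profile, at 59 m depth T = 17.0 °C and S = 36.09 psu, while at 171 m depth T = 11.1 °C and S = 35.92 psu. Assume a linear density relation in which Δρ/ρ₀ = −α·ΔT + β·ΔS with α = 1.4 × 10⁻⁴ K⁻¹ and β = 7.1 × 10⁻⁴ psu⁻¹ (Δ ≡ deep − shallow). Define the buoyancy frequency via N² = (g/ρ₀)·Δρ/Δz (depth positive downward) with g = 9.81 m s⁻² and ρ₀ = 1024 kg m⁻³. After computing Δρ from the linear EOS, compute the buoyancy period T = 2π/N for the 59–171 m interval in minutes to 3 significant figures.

13.3 min

ΔT = -5.9 K, ΔS = -0.17 psu (deep − shallow).
Δρ/ρ₀ = −αΔT + βΔS = 8.26 × 10⁻⁴ − 1.207 × 10⁻⁴ = 7.053 × 10⁻⁴, so Δρ ≈ 0.7222 kg m⁻³.
N² = (g/ρ₀)·Δρ/Δz = g·(Δρ/ρ₀)/Δz = 9.81 × 7.053 × 10⁻⁴ / 112 = 6.1777 × 10⁻⁵ s⁻².
N = √(6.1777 × 10⁻⁵) = 7.8598 × 10⁻³ rad s⁻¹ → T = 2π/N = 799.41 s = 13.323 min ≈ 13.3 min.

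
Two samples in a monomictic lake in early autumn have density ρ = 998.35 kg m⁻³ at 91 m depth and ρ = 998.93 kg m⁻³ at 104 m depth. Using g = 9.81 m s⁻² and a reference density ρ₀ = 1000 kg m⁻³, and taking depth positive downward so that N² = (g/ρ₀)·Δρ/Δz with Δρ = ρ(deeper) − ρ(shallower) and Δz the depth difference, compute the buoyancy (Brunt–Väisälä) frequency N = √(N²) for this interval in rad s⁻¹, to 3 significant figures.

Δρ = 998.93 − 998.35 = 0.58 kg m⁻³ over Δz = 104 − 91 = 13 m.
N² = (9.81/1000) × (0.58/13) = 4.3768 × 10⁻⁴ s⁻².
N = √(4.3768 × 10⁻⁴) = 0.020921 rad s⁻¹ ≈ 0.0209 rad s⁻¹.
A positive N² confirms static stability across the interval.

0.0209 rad s⁻¹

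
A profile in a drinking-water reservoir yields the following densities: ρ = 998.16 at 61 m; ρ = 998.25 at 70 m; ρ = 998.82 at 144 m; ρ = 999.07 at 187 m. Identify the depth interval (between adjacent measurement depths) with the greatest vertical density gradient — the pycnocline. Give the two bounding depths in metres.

Compute the density gradient over each adjacent pair:
  61–70 m: Δρ/Δz = 0.09/9 = 0.010 kg m⁻⁴
  70–144 m: Δρ/Δz = 0.57/74 = 7.7 × 10⁻³ kg m⁻⁴
  144–187 m: Δρ/Δz = 0.25/43 = 5.8 × 10⁻³ kg m⁻⁴
The largest gradient is in the 61–70 m interval — the pycnocline.

61–70 m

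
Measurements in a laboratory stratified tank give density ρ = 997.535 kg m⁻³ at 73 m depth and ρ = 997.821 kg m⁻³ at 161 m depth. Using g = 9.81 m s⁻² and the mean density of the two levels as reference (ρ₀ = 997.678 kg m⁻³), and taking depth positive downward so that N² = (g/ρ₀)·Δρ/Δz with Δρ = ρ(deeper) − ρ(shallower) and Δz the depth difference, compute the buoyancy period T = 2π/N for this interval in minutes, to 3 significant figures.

Δρ = 997.821 − 997.535 = 0.286 kg m⁻³ over Δz = 161 − 73 = 88 m.
N² = (9.81/997.678) × (0.286/88) = 3.1957 × 10⁻⁵ s⁻².
N = √(3.1957 × 10⁻⁵) = 5.6531 × 10⁻³ rad s⁻¹, so T = 2π/N = 1.1115 × 10³ s = 18.525 min ≈ 18.5 min.
N² > 0, so the interval is statically stable.

18.5 min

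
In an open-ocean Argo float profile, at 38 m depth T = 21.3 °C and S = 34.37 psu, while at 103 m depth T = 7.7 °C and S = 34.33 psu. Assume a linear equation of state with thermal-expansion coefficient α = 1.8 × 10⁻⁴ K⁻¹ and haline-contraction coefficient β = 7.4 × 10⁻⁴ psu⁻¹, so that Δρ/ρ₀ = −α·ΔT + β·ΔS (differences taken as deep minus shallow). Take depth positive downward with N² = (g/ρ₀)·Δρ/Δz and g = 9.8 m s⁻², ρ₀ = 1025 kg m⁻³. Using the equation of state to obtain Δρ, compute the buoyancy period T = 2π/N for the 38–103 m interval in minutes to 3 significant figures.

5.48 min

ΔT = -13.6 K, ΔS = -0.04 psu (deep − shallow).
Δρ/ρ₀ = −αΔT + βΔS = 2.448 × 10⁻³ − 2.96 × 10⁻⁵ = 2.4184 × 10⁻³, so Δρ ≈ 2.479 kg m⁻³.
N² = (g/ρ₀)·Δρ/Δz = g·(Δρ/ρ₀)/Δz = 9.8 × 2.4184 × 10⁻³ / 65 = 3.6462 × 10⁻⁴ s⁻².
N = √(3.6462 × 10⁻⁴) = 0.019095 rad s⁻¹ → T = 2π/N = 329.05 s = 5.4842 min ≈ 5.48 min.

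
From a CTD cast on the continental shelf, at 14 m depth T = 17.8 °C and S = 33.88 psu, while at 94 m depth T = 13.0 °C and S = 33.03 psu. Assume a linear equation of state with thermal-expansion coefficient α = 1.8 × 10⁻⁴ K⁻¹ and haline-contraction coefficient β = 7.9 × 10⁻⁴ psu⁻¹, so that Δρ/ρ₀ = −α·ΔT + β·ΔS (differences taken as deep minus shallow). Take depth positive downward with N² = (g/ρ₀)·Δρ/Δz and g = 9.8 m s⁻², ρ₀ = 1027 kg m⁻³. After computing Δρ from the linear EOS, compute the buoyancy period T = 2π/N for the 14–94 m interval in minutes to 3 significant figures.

ΔT = -4.8 K, ΔS = -0.85 psu (deep − shallow).
Δρ/ρ₀ = −αΔT + βΔS = 8.64 × 10⁻⁴ − 6.715 × 10⁻⁴ = 1.925 × 10⁻⁴, so Δρ ≈ 0.1977 kg m⁻³.
N² = (g/ρ₀)·Δρ/Δz = g·(Δρ/ρ₀)/Δz = 9.8 × 1.925 × 10⁻⁴ / 80 = 2.3581 × 10⁻⁵ s⁻².
N = √(2.3581 × 10⁻⁵) = 4.8560 × 10⁻³ rad s⁻¹ → T = 2π/N = 1.2939 × 10³ s = 21.565 min ≈ 21.6 min.

21.6 min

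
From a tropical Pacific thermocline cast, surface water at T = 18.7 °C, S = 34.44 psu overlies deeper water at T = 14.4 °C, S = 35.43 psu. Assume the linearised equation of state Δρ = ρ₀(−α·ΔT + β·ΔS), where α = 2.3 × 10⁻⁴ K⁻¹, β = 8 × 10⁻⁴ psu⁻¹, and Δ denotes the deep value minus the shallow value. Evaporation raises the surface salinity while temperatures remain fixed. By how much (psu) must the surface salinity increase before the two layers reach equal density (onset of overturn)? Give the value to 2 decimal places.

Neutral buoyancy requires −α(T_deep − T_surf) + β(S_deep − S_surf′) = 0.
S_surf′ = S_deep − (α/β)·ΔT = 35.43 − (2.3 × 10⁻⁴/8 × 10⁻⁴)·(-4.3) = 36.6662 psu.
Increase required: 36.6662 − 34.44 = 2.2262 psu.

2.23 psu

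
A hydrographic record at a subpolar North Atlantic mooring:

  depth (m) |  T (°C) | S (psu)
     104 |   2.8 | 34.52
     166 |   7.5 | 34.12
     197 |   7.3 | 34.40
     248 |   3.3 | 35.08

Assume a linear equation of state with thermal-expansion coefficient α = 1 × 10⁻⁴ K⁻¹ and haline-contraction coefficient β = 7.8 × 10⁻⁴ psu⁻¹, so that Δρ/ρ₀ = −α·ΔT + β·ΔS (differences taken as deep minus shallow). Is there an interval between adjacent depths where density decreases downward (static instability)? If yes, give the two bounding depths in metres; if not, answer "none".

104–166 m

Evaluate Δρ/ρ₀ = −αΔT + βΔS across each adjacent pair:
  104–166 m: −αΔT+βΔS = −(1 × 10⁻⁴)(+4.7)+(7.8 × 10⁻⁴)(-0.40) = -7.8 × 10⁻⁴ → UNSTABLE
  166–197 m: −αΔT+βΔS = −(1 × 10⁻⁴)(-0.2)+(7.8 × 10⁻⁴)(+0.28) = 2.4 × 10⁻⁴ → stable
  197–248 m: −αΔT+βΔS = −(1 × 10⁻⁴)(-4.0)+(7.8 × 10⁻⁴)(+0.68) = 9.3 × 10⁻⁴ → stable
The 104–166 m interval has Δρ < 0: lighter water underlies denser water.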